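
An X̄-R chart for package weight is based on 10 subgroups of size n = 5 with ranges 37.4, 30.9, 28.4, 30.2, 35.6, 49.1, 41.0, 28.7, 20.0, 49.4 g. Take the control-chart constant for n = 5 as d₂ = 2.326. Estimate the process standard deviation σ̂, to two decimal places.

15.08

R̄ = (37.4 + 30.9 + 28.4 + 30.2 + 35.6 + 49.1 + 41.0 + 28.7 + 20.0 + 49.4) / 10 = 35.0700
σ̂ = R̄ / d₂ = 35.0700 / 2.326 = 15.0774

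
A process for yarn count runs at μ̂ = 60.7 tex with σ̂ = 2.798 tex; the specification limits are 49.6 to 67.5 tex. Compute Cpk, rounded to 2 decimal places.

0.81

Cpu = (USL − μ̂) / (3σ̂) = (67.5 − 60.7) / (3 × 2.798) = 0.8101; Cpl = (μ̂ − LSL) / (3σ̂) = (60.7 − 49.6) / (3 × 2.798) = 1.3224; Cpk = min(Cpu, Cpl) = 0.8101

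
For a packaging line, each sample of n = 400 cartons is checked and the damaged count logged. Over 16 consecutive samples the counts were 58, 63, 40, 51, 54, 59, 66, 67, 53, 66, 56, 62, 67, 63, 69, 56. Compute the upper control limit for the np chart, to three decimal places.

80.707

p̄ = Σdᵢ / (k·n) = 950 / (16 × 400) = 0.14844
UCL = np̄ + 3·√(np̄(1−p̄)) = 59.3750 + 3 × √(59.3750×0.85156) = 59.3750 + 3 × 7.1107 = 80.7070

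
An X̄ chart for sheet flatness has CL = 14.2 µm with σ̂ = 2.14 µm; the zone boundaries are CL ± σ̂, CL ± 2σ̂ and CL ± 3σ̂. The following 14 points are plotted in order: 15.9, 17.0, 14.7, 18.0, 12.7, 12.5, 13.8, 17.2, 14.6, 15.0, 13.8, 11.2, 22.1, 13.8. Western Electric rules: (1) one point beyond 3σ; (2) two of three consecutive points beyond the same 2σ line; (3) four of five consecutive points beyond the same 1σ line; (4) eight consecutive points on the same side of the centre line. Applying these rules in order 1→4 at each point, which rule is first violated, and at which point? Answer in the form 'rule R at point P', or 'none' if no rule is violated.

Zone of each point (C = within 1σ̂, B = 1σ̂–2σ̂, A = 2σ̂–3σ̂, * = beyond 3σ̂; sign = side of CL): 1:+C, 2:+B, 3:+C, 4:+B, 5:-C, 6:-C, 7:-C, 8:+B, 9:+C, 10:+C, 11:-C, 12:-B, 13:+*, 14:-C
Rule 1 (one point beyond the 3σ limits) is satisfied at point 13.

rule 1 at point 13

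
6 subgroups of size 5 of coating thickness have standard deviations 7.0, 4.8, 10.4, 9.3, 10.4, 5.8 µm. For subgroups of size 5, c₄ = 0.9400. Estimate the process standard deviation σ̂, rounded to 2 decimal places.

8.46

s̄ = (7.0 + 4.8 + 10.4 + 9.3 + 10.4 + 5.8) / 6 = 7.9500
σ̂ = s̄ / c₄ = 7.9500 / 0.9400 = 8.4574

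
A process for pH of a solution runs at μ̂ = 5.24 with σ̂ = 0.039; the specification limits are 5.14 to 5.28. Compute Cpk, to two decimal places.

Cpu = (USL − μ̂) / (3σ̂) = (5.28 − 5.24) / (3 × 0.039) = 0.3419; Cpl = (μ̂ − LSL) / (3σ̂) = (5.24 − 5.14) / (3 × 0.039) = 0.8547; Cpk = min(Cpu, Cpl) = 0.3419

0.34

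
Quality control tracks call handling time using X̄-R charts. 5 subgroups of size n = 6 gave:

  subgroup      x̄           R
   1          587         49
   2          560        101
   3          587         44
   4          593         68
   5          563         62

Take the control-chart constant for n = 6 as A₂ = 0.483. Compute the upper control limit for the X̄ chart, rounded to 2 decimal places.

X̄̄ = (587 + 560 + 587 + 593 + 563) / 5 = 2890.0000 / 5 = 578.0000
R̄ = (49 + 101 + 44 + 68 + 62) / 5 = 324.0000 / 5 = 64.8000
UCL = X̄̄ + A₂·R̄ = 578.0000 + 0.483 × 64.8000 = 609.2984

609.30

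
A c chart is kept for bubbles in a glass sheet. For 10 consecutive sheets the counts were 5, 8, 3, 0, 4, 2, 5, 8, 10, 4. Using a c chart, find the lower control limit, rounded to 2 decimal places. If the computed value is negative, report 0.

c̄ = (5 + 8 + 3 + 0 + 4 + 2 + 5 + 8 + 10 + 4) / 10 = 49 / 10 = 4.9000
LCL = c̄ − 3√c̄ = 4.9000 − 3 × 2.2136 = -1.7408 → 0 (cannot be negative)

0.00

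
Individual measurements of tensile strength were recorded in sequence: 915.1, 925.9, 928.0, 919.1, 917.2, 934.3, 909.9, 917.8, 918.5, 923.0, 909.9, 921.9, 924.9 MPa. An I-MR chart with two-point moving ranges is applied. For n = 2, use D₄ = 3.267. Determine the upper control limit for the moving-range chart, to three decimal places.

Moving ranges: 10.8, 2.1, 8.9, 1.9, 17.1, 24.4, 7.9, 0.7, 4.5, 13.1, 12.0, 3.0; M̄R̄ = 106.4000 / 12 = 8.8667
UCL_MR = D₄·M̄R̄ = 3.267 × 8.8667 = 28.9674

28.967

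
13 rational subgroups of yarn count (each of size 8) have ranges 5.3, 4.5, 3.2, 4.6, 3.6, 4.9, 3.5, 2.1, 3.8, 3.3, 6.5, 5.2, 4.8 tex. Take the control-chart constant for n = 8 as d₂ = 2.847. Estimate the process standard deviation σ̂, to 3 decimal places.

1.494

R̄ = (5.3 + 4.5 + 3.2 + 4.6 + 3.6 + 4.9 + 3.5 + 2.1 + 3.8 + 3.3 + 6.5 + 5.2 + 4.8) / 13 = 4.2538
σ̂ = R̄ / d₂ = 4.2538 / 2.847 = 1.4942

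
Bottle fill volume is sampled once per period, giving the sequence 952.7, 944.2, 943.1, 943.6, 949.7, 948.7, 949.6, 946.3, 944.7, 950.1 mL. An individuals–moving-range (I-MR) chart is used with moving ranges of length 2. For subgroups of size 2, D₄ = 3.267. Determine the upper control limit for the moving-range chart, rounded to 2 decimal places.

Moving ranges: 8.5, 1.1, 0.5, 6.1, 1.0, 0.9, 3.3, 1.6, 5.4; M̄R̄ = 28.4000 / 9 = 3.1556
UCL_MR = D₄·M̄R̄ = 3.267 × 3.1556 = 10.3092

10.31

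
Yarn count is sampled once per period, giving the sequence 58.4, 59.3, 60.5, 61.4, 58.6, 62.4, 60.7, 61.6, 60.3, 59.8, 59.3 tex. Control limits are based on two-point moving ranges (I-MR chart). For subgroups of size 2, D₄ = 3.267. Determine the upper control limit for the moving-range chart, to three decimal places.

Moving ranges: 0.9, 1.2, 0.9, 2.8, 3.8, 1.7, 0.9, 1.3, 0.5, 0.5; M̄R̄ = 14.5000 / 10 = 1.4500
UCL_MR = D₄·M̄R̄ = 3.267 × 1.4500 = 4.7371

4.737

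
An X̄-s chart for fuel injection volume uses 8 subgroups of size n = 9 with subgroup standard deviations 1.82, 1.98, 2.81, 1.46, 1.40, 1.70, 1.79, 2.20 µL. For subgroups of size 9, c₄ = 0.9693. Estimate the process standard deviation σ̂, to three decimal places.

1.955

s̄ = (1.82 + 1.98 + 2.81 + 1.46 + 1.40 + 1.70 + 1.79 + 2.20) / 8 = 1.8950
σ̂ = s̄ / c₄ = 1.8950 / 0.9693 = 1.9550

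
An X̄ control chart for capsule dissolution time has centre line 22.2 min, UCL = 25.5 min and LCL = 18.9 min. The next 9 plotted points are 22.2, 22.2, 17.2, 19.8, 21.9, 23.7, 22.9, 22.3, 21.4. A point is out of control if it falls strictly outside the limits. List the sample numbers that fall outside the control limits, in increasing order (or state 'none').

Compare each point to [18.9, 25.5]: sample 3 = 17.2 < LCL.

3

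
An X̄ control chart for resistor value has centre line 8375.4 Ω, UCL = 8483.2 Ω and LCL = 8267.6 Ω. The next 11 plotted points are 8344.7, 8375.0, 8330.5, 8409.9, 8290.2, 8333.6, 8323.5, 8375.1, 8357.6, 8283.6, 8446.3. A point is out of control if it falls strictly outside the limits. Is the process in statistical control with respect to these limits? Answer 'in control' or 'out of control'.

in control

All 11 points lie within [8267.6, 8483.2].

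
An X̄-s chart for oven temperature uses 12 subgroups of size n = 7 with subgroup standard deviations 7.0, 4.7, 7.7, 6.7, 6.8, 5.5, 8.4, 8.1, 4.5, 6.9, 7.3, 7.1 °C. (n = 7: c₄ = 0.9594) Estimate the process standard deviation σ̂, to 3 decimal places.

7.010

s̄ = (7.0 + 4.7 + 7.7 + 6.7 + 6.8 + 5.5 + 8.4 + 8.1 + 4.5 + 6.9 + 7.3 + 7.1) / 12 = 6.7250
σ̂ = s̄ / c₄ = 6.7250 / 0.9594 = 7.0096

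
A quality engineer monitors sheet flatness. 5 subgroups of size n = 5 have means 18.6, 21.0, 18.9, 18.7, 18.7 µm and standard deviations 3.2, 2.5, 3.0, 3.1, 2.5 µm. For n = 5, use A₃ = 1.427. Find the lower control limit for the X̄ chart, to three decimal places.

15.099

X̄̄ = (18.6 + 21.0 + 18.9 + 18.7 + 18.7) / 5 = 19.1800
s̄ = (3.2 + 2.5 + 3.0 + 3.1 + 2.5) / 5 = 2.8600
LCL = X̄̄ − A₃·s̄ = 19.1800 − 1.427 × 2.8600 = 15.0988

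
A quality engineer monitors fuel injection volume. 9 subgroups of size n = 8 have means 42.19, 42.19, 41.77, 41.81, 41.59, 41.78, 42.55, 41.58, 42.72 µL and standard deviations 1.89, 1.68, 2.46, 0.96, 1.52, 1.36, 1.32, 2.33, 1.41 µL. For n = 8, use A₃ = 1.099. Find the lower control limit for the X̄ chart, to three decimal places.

X̄̄ = (42.19 + 42.19 + 41.77 + 41.81 + 41.59 + 41.78 + 42.55 + 41.58 + 42.72) / 9 = 42.0200
s̄ = (1.89 + 1.68 + 2.46 + 0.96 + 1.52 + 1.36 + 1.32 + 2.33 + 1.41) / 9 = 1.6589
LCL = X̄̄ − A₃·s̄ = 42.0200 − 1.099 × 1.6589 = 40.1969

40.197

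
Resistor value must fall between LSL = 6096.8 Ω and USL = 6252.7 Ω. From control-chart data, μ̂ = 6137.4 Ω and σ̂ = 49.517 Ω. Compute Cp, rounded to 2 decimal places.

Cp = (USL − LSL) / (6σ̂) = (6252.7 − 6096.8) / (6 × 49.517) = 155.9000 / 297.1020 = 0.5247

0.52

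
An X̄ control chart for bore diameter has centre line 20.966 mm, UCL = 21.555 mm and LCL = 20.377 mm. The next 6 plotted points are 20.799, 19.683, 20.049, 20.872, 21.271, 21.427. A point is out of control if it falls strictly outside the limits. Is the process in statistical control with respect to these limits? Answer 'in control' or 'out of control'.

out of control

Compare each point to [20.377, 21.555]: sample 2 = 19.683 < LCL; sample 3 = 20.049 < LCL.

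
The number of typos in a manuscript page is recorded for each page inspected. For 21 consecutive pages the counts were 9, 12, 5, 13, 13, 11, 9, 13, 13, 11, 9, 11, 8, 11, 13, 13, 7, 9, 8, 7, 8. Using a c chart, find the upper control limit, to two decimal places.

c̄ = (9 + 12 + 5 + 13 + 13 + 11 + 9 + 13 + 13 + 11 + 9 + 11 + 8 + 11 + 13 + 13 + 7 + 9 + 8 + 7 + 8) / 21 = 213 / 21 = 10.1429
UCL = c̄ + 3√c̄ = 10.1429 + 3 × √10.1429 = 10.1429 + 3 × 3.1848 = 19.6972

19.70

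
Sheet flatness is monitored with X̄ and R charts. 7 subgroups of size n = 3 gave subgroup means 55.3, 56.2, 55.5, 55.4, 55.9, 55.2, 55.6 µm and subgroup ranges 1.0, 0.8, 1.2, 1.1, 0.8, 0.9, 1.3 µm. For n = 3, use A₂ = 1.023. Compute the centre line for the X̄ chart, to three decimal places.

55.586

X̄̄ = (55.3 + 56.2 + 55.5 + 55.4 + 55.9 + 55.2 + 55.6) / 7 = 389.1000 / 7 = 55.5857
CL = X̄̄ = 55.5857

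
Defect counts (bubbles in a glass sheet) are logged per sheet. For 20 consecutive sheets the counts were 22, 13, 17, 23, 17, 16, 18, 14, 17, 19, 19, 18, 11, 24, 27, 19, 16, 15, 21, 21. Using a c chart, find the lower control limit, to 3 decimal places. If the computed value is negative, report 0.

5.499

c̄ = (22 + 13 + 17 + 23 + 17 + 16 + 18 + 14 + 17 + 19 + 19 + 18 + 11 + 24 + 27 + 19 + 16 + 15 + 21 + 21) / 20 = 367 / 20 = 18.3500
LCL = c̄ − 3√c̄ = 18.3500 − 3 × 4.2837 = 5.4989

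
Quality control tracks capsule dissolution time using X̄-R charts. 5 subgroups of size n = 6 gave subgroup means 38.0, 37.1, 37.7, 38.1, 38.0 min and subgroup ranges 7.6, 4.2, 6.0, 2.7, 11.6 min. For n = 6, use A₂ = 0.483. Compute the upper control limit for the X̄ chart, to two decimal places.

X̄̄ = (38.0 + 37.1 + 37.7 + 38.1 + 38.0) / 5 = 188.9000 / 5 = 37.7800
R̄ = (7.6 + 4.2 + 6.0 + 2.7 + 11.6) / 5 = 32.1000 / 5 = 6.4200
UCL = X̄̄ + A₂·R̄ = 37.7800 + 0.483 × 6.4200 = 40.8809

40.88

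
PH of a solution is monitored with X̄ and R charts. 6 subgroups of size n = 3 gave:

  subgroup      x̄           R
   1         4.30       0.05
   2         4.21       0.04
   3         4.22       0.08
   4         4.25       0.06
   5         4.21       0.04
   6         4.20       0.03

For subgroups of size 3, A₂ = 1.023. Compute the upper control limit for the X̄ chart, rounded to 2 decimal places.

4.28

X̄̄ = (4.30 + 4.21 + 4.22 + 4.25 + 4.21 + 4.20) / 6 = 25.3900 / 6 = 4.2317
R̄ = (0.05 + 0.04 + 0.08 + 0.06 + 0.04 + 0.03) / 6 = 0.3000 / 6 = 0.0500
UCL = X̄̄ + A₂·R̄ = 4.2317 + 1.023 × 0.0500 = 4.2828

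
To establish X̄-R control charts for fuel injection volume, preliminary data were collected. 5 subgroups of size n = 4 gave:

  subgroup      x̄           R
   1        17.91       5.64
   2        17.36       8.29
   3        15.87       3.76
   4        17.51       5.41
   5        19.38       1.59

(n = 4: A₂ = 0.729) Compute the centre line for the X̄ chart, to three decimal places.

17.606

X̄̄ = (17.91 + 17.36 + 15.87 + 17.51 + 19.38) / 5 = 88.0300 / 5 = 17.6060
CL = X̄̄ = 17.6060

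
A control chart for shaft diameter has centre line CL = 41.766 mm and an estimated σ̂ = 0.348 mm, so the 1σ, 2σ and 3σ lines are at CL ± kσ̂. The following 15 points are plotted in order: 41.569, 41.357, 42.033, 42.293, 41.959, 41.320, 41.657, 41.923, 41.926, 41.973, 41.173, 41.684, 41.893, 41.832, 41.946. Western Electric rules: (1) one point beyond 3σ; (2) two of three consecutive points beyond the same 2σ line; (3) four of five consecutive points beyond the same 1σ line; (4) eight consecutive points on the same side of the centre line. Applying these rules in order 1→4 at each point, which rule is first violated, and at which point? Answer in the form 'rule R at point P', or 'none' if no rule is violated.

Zone of each point (C = within 1σ̂, B = 1σ̂–2σ̂, A = 2σ̂–3σ̂, * = beyond 3σ̂; sign = side of CL): 1:-C, 2:-B, 3:+C, 4:+B, 5:+C, 6:-B, 7:-C, 8:+C, 9:+C, 10:+C, 11:-B, 12:-C, 13:+C, 14:+C, 15:+C
No rule fires across all 15 points.

none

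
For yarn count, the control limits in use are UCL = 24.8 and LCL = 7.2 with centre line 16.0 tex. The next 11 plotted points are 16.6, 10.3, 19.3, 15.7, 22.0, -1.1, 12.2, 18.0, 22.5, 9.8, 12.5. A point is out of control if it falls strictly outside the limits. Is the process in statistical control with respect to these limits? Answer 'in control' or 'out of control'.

Compare each point to [7.2, 24.8]: sample 6 = -1.1 < LCL.

out of control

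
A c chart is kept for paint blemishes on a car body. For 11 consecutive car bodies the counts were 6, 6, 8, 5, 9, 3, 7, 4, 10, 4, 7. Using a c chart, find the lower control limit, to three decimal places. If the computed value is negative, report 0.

c̄ = (6 + 6 + 8 + 5 + 9 + 3 + 7 + 4 + 10 + 4 + 7) / 11 = 69 / 11 = 6.2727
LCL = c̄ − 3√c̄ = 6.2727 − 3 × 2.5045 = -1.2409 → 0 (cannot be negative)

0.000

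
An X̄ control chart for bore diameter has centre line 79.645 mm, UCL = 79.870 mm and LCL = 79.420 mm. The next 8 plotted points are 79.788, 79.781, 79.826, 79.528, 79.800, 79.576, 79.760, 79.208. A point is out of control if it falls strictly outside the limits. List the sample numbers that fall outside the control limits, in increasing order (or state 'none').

8

Compare each point to [79.420, 79.870]: sample 8 = 79.208 < LCL.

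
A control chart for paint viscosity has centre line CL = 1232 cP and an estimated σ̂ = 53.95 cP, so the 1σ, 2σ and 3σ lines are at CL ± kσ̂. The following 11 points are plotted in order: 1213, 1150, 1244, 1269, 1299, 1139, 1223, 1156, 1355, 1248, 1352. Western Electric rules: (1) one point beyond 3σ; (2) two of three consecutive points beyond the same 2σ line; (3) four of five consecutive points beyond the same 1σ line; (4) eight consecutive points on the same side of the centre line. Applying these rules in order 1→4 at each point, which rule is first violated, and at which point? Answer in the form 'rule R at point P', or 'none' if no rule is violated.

Zone of each point (C = within 1σ̂, B = 1σ̂–2σ̂, A = 2σ̂–3σ̂, * = beyond 3σ̂; sign = side of CL): 1:-C, 2:-B, 3:+C, 4:+C, 5:+B, 6:-B, 7:-C, 8:-B, 9:+A, 10:+C, 11:+A
Rule 2 (two of three consecutive points beyond the same 2σ limit) is satisfied at point 11.

rule 2 at point 11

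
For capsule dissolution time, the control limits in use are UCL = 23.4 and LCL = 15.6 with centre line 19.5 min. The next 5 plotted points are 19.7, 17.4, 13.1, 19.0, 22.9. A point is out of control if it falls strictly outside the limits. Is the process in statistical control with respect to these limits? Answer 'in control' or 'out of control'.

out of control

Compare each point to [15.6, 23.4]: sample 3 = 13.1 < LCL.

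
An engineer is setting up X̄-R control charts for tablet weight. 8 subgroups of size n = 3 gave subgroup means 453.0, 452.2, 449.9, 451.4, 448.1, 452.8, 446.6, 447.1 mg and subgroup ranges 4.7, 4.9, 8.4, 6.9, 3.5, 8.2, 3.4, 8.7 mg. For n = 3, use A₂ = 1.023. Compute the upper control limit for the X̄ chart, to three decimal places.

456.365

X̄̄ = (453.0 + 452.2 + 449.9 + 451.4 + 448.1 + 452.8 + 446.6 + 447.1) / 8 = 3601.1000 / 8 = 450.1375
R̄ = (4.7 + 4.9 + 8.4 + 6.9 + 3.5 + 8.2 + 3.4 + 8.7) / 8 = 48.7000 / 8 = 6.0875
UCL = X̄̄ + A₂·R̄ = 450.1375 + 1.023 × 6.0875 = 456.3650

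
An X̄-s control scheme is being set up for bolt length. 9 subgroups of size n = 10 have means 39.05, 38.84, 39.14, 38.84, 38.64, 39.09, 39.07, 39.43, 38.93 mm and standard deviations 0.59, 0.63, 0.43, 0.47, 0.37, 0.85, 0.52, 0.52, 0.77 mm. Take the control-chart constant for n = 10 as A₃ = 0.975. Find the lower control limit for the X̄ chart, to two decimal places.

38.45

X̄̄ = (39.05 + 38.84 + 39.14 + 38.84 + 38.64 + 39.09 + 39.07 + 39.43 + 38.93) / 9 = 39.0033
s̄ = (0.59 + 0.63 + 0.43 + 0.47 + 0.37 + 0.85 + 0.52 + 0.52 + 0.77) / 9 = 0.5722
LCL = X̄̄ − A₃·s̄ = 39.0033 − 0.975 × 0.5722 = 38.4454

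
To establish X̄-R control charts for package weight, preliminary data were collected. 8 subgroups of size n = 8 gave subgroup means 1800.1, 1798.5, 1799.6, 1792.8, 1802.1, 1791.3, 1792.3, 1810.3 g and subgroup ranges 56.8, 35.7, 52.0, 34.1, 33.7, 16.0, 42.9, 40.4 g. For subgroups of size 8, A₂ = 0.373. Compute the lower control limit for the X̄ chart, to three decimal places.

X̄̄ = (1800.1 + 1798.5 + 1799.6 + 1792.8 + 1802.1 + 1791.3 + 1792.3 + 1810.3) / 8 = 14387.0000 / 8 = 1798.3750
R̄ = (56.8 + 35.7 + 52.0 + 34.1 + 33.7 + 16.0 + 42.9 + 40.4) / 8 = 311.6000 / 8 = 38.9500
LCL = X̄̄ − A₂·R̄ = 1798.3750 − 0.373 × 38.9500 = 1783.8466

1783.847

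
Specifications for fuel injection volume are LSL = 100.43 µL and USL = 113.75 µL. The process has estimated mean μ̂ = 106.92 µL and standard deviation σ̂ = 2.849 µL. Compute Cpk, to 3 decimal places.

0.759

Cpu = (USL − μ̂) / (3σ̂) = (113.75 − 106.92) / (3 × 2.849) = 0.7991; Cpl = (μ̂ − LSL) / (3σ̂) = (106.92 − 100.43) / (3 × 2.849) = 0.7593; Cpk = min(Cpu, Cpl) = 0.7593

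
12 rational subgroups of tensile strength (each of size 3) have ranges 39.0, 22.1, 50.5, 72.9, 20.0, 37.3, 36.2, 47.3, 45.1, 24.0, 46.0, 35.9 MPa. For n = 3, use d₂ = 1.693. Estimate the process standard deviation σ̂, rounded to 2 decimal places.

R̄ = (39.0 + 22.1 + 50.5 + 72.9 + 20.0 + 37.3 + 36.2 + 47.3 + 45.1 + 24.0 + 46.0 + 35.9) / 12 = 39.6917
σ̂ = R̄ / d₂ = 39.6917 / 1.693 = 23.4446

23.44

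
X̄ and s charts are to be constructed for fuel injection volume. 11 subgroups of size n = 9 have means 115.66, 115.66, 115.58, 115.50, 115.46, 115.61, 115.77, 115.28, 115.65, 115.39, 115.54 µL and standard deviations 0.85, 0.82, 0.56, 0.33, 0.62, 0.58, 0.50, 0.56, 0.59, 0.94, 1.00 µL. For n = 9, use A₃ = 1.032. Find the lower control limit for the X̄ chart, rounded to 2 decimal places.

114.86

X̄̄ = (115.66 + 115.66 + 115.58 + 115.50 + 115.46 + 115.61 + 115.77 + 115.28 + 115.65 + 115.39 + 115.54) / 11 = 115.5545
s̄ = (0.85 + 0.82 + 0.56 + 0.33 + 0.62 + 0.58 + 0.50 + 0.56 + 0.59 + 0.94 + 1.00) / 11 = 0.6682
LCL = X̄̄ − A₃·s̄ = 115.5545 − 1.032 × 0.6682 = 114.8650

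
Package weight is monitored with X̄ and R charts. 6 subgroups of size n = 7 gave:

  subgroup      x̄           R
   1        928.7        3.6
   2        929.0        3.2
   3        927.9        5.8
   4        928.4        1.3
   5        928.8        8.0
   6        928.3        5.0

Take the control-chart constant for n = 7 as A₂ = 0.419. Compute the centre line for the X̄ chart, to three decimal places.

X̄̄ = (928.7 + 929.0 + 927.9 + 928.4 + 928.8 + 928.3) / 6 = 5571.1000 / 6 = 928.5167
CL = X̄̄ = 928.5167

928.517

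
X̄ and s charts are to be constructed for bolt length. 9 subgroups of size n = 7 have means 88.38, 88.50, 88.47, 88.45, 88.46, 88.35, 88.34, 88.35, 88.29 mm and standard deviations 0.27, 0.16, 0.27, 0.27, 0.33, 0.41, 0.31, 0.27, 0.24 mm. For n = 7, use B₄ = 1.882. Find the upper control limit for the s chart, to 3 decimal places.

0.529

s̄ = (0.27 + 0.16 + 0.27 + 0.27 + 0.33 + 0.41 + 0.31 + 0.27 + 0.24) / 9 = 0.2811
UCL_s = B₄·s̄ = 1.882 × 0.2811 = 0.5291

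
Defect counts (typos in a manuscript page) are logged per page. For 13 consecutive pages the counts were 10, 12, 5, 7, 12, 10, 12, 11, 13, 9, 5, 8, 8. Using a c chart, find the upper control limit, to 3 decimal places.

c̄ = (10 + 12 + 5 + 7 + 12 + 10 + 12 + 11 + 13 + 9 + 5 + 8 + 8) / 13 = 122 / 13 = 9.3846
UCL = c̄ + 3√c̄ = 9.3846 + 3 × √9.3846 = 9.3846 + 3 × 3.0634 = 18.5749

18.575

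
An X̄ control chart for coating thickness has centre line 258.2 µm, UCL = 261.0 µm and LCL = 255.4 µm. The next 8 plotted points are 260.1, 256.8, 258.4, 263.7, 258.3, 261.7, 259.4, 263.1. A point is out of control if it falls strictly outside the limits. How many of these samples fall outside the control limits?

3

Compare each point to [255.4, 261.0]: sample 4 = 263.7 > UCL; sample 6 = 261.7 > UCL; sample 8 = 263.1 > UCL.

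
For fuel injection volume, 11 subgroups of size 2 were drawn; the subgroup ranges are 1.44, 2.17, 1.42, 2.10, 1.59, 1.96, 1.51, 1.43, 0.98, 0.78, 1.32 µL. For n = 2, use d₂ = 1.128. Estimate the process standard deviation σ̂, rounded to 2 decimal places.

R̄ = (1.44 + 2.17 + 1.42 + 2.10 + 1.59 + 1.96 + 1.51 + 1.43 + 0.98 + 0.78 + 1.32) / 11 = 1.5182
σ̂ = R̄ / d₂ = 1.5182 / 1.128 = 1.3459

1.35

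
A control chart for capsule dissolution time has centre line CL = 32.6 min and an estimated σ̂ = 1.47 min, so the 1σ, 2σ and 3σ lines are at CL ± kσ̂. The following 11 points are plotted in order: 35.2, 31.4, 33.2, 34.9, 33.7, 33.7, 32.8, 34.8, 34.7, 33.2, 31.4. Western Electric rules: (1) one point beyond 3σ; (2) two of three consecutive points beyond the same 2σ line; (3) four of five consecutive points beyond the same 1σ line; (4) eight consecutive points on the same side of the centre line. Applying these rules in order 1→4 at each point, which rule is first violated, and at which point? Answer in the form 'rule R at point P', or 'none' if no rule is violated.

Zone of each point (C = within 1σ̂, B = 1σ̂–2σ̂, A = 2σ̂–3σ̂, * = beyond 3σ̂; sign = side of CL): 1:+B, 2:-C, 3:+C, 4:+B, 5:+C, 6:+C, 7:+C, 8:+B, 9:+B, 10:+C, 11:-C
Rule 4 (eight consecutive points on the same side of the centre line) is satisfied at point 10.

rule 4 at point 10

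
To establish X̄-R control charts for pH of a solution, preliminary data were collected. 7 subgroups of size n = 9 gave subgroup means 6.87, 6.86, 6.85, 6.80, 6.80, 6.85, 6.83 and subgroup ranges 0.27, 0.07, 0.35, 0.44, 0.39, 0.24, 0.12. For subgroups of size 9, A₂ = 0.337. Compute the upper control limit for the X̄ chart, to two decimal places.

6.93

X̄̄ = (6.87 + 6.86 + 6.85 + 6.80 + 6.80 + 6.85 + 6.83) / 7 = 47.8600 / 7 = 6.8371
R̄ = (0.27 + 0.07 + 0.35 + 0.44 + 0.39 + 0.24 + 0.12) / 7 = 1.8800 / 7 = 0.2686
UCL = X̄̄ + A₂·R̄ = 6.8371 + 0.337 × 0.2686 = 6.9277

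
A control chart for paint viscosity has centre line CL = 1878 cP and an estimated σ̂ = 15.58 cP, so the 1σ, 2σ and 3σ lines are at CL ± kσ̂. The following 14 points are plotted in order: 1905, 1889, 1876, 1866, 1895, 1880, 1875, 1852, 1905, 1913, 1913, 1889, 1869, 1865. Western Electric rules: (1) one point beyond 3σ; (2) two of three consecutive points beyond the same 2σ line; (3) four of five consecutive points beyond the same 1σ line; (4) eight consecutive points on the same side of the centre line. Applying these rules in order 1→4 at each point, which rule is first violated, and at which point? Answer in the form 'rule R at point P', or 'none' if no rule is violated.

rule 2 at point 11

Zone of each point (C = within 1σ̂, B = 1σ̂–2σ̂, A = 2σ̂–3σ̂, * = beyond 3σ̂; sign = side of CL): 1:+B, 2:+C, 3:-C, 4:-C, 5:+B, 6:+C, 7:-C, 8:-B, 9:+B, 10:+A, 11:+A, 12:+C, 13:-C, 14:-C
Rule 2 (two of three consecutive points beyond the same 2σ limit) is satisfied at point 11.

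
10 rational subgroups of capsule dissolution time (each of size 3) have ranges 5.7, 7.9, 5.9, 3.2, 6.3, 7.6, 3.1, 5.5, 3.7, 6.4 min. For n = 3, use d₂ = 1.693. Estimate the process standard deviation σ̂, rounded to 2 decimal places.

3.27

R̄ = (5.7 + 7.9 + 5.9 + 3.2 + 6.3 + 7.6 + 3.1 + 5.5 + 3.7 + 6.4) / 10 = 5.5300
σ̂ = R̄ / d₂ = 5.5300 / 1.693 = 3.2664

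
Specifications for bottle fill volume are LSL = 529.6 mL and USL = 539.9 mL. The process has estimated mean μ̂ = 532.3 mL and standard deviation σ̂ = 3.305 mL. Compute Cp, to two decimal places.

0.52

Cp = (USL − LSL) / (6σ̂) = (539.9 − 529.6) / (6 × 3.305) = 10.3000 / 19.8300 = 0.5194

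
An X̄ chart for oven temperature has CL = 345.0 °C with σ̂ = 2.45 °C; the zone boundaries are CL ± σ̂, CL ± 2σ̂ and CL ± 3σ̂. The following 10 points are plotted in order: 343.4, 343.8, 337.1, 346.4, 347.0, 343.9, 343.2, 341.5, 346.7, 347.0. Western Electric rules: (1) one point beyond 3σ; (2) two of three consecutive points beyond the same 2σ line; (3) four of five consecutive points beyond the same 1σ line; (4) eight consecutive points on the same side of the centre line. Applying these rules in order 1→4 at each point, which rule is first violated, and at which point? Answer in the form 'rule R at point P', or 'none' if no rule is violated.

Zone of each point (C = within 1σ̂, B = 1σ̂–2σ̂, A = 2σ̂–3σ̂, * = beyond 3σ̂; sign = side of CL): 1:-C, 2:-C, 3:-*, 4:+C, 5:+C, 6:-C, 7:-C, 8:-B, 9:+C, 10:+C
Rule 1 (one point beyond the 3σ limits) is satisfied at point 3.

rule 1 at point 3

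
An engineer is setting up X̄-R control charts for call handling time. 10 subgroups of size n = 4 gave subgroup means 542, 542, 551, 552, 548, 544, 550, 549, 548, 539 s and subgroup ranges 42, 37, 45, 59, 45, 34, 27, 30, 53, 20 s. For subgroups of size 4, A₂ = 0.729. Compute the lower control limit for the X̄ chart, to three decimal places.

517.923

X̄̄ = (542 + 542 + 551 + 552 + 548 + 544 + 550 + 549 + 548 + 539) / 10 = 5465.0000 / 10 = 546.5000
R̄ = (42 + 37 + 45 + 59 + 45 + 34 + 27 + 30 + 53 + 20) / 10 = 392.0000 / 10 = 39.2000
LCL = X̄̄ − A₂·R̄ = 546.5000 − 0.729 × 39.2000 = 517.9232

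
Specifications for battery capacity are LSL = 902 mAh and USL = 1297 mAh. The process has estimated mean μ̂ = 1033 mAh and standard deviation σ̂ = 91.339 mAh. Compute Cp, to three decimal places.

Cp = (USL − LSL) / (6σ̂) = (1297 − 902) / (6 × 91.339) = 395.0000 / 548.0340 = 0.7208

0.721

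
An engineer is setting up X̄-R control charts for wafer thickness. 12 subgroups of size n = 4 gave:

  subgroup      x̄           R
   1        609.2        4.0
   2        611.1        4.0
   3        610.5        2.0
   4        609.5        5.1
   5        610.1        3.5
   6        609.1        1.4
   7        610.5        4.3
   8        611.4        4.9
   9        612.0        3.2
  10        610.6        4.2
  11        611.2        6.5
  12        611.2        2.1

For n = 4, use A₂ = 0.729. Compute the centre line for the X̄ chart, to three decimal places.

610.533

X̄̄ = (609.2 + 611.1 + 610.5 + 609.5 + 610.1 + 609.1 + 610.5 + 611.4 + 612.0 + 610.6 + 611.2 + 611.2) / 12 = 7326.4000 / 12 = 610.5333
CL = X̄̄ = 610.5333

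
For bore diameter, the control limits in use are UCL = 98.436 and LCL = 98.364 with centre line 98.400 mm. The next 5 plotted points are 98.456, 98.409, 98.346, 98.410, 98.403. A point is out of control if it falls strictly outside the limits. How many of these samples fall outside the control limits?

2

Compare each point to [98.364, 98.436]: sample 1 = 98.456 > UCL; sample 3 = 98.346 < LCL.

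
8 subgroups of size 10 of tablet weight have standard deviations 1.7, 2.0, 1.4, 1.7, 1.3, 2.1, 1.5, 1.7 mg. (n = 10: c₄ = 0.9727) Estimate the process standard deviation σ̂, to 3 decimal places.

1.722

s̄ = (1.7 + 2.0 + 1.4 + 1.7 + 1.3 + 2.1 + 1.5 + 1.7) / 8 = 1.6750
σ̂ = s̄ / c₄ = 1.6750 / 0.9727 = 1.7220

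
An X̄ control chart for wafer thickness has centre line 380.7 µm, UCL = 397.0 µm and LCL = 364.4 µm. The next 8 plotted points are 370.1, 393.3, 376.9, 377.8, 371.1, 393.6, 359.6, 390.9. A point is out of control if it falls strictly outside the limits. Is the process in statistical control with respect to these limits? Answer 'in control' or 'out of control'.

Compare each point to [364.4, 397.0]: sample 7 = 359.6 < LCL.

out of control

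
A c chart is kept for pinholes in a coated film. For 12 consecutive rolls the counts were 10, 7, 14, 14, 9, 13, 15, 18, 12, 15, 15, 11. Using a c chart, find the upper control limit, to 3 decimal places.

23.462

c̄ = (10 + 7 + 14 + 14 + 9 + 13 + 15 + 18 + 12 + 15 + 15 + 11) / 12 = 153 / 12 = 12.7500
UCL = c̄ + 3√c̄ = 12.7500 + 3 × √12.7500 = 12.7500 + 3 × 3.5707 = 23.4621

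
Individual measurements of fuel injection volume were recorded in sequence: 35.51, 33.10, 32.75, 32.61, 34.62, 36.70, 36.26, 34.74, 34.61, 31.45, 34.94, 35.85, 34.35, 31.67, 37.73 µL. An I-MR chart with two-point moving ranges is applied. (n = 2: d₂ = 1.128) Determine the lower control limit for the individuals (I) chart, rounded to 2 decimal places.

X̄ = (35.51 + 33.10 + 32.75 + 32.61 + 34.62 + 36.70 + 36.26 + 34.74 + 34.61 + 31.45 + 34.94 + 35.85 + 34.35 + 31.67 + 37.73) / 15 = 34.4593
Moving ranges: 2.41, 0.35, 0.14, 2.01, 2.08, 0.44, 1.52, 0.13, 3.16, 3.49, 0.91, 1.50, 2.68, 6.06; M̄R̄ = 26.8800 / 14 = 1.9200
LCL = X̄ − 3·M̄R̄/d₂ = 34.4593 − 3 × 1.9200 / 1.128 = 29.3530

29.35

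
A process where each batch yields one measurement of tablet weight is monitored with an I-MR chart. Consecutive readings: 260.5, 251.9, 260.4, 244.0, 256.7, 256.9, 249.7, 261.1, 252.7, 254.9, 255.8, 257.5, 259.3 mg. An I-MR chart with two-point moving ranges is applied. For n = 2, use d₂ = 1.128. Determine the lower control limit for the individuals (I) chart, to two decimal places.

237.76

X̄ = (260.5 + 251.9 + 260.4 + 244.0 + 256.7 + 256.9 + 249.7 + 261.1 + 252.7 + 254.9 + 255.8 + 257.5 + 259.3) / 13 = 255.4923
Moving ranges: 8.6, 8.5, 16.4, 12.7, 0.2, 7.2, 11.4, 8.4, 2.2, 0.9, 1.7, 1.8; M̄R̄ = 80.0000 / 12 = 6.6667
LCL = X̄ − 3·M̄R̄/d₂ = 255.4923 − 3 × 6.6667 / 1.128 = 237.7618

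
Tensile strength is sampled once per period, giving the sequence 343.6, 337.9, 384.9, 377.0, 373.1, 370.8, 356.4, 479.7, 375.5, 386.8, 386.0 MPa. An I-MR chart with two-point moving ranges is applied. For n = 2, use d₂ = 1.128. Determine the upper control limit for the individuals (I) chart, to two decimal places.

464.56

X̄ = (343.6 + 337.9 + 384.9 + 377.0 + 373.1 + 370.8 + 356.4 + 479.7 + 375.5 + 386.8 + 386.0) / 11 = 379.2455
Moving ranges: 5.7, 47.0, 7.9, 3.9, 2.3, 14.4, 123.3, 104.2, 11.3, 0.8; M̄R̄ = 320.8000 / 10 = 32.0800
UCL = X̄ + 3·M̄R̄/d₂ = 379.2455 + 3 × 32.0800 / 1.128 = 464.5646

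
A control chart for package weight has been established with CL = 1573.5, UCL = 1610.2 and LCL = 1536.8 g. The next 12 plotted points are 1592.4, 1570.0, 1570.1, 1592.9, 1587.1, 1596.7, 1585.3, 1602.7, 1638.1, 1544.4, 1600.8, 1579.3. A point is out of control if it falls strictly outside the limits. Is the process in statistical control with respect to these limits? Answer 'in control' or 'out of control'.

Compare each point to [1536.8, 1610.2]: sample 9 = 1638.1 > UCL.

out of control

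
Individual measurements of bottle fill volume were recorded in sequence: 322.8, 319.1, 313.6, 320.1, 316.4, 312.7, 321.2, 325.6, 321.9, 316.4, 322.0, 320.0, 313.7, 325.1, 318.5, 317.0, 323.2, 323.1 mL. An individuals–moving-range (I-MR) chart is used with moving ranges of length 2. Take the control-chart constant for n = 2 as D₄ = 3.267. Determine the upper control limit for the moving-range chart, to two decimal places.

Moving ranges: 3.7, 5.5, 6.5, 3.7, 3.7, 8.5, 4.4, 3.7, 5.5, 5.6, 2.0, 6.3, 11.4, 6.6, 1.5, 6.2, 0.1; M̄R̄ = 84.9000 / 17 = 4.9941
UCL_MR = D₄·M̄R̄ = 3.267 × 4.9941 = 16.3158

16.32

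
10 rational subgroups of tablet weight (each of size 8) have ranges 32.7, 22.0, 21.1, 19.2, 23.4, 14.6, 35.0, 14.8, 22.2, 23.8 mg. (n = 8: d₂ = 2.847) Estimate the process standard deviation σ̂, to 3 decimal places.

R̄ = (32.7 + 22.0 + 21.1 + 19.2 + 23.4 + 14.6 + 35.0 + 14.8 + 22.2 + 23.8) / 10 = 22.8800
σ̂ = R̄ / d₂ = 22.8800 / 2.847 = 8.0365

8.037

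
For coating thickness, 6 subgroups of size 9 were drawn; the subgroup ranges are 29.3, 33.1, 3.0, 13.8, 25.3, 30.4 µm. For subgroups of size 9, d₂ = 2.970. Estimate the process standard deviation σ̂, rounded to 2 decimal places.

R̄ = (29.3 + 33.1 + 3.0 + 13.8 + 25.3 + 30.4) / 6 = 22.4833
σ̂ = R̄ / d₂ = 22.4833 / 2.970 = 7.5701

7.57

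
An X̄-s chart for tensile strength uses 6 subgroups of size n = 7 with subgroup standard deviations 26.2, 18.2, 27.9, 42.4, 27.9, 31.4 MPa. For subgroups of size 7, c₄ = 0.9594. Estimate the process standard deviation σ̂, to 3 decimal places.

30.227

s̄ = (26.2 + 18.2 + 27.9 + 42.4 + 27.9 + 31.4) / 6 = 29.0000
σ̂ = s̄ / c₄ = 29.0000 / 0.9594 = 30.2272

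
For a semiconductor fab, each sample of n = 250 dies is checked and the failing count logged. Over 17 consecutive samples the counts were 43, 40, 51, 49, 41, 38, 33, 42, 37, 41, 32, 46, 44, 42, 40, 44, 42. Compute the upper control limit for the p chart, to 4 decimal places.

0.2365

p̄ = Σdᵢ / (k·n) = 705 / (17 × 250) = 0.16588
UCL = p̄ + 3·√(p̄(1−p̄)/n) = 0.16588 + 3 × √(0.16588×0.83412/250) = 0.16588 + 3 × 0.02353 = 0.23646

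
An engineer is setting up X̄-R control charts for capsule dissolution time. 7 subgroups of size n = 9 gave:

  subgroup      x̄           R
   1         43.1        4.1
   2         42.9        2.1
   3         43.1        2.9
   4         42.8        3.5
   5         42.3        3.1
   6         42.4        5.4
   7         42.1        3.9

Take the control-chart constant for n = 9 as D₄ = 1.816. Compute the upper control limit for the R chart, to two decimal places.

R̄ = (4.1 + 2.1 + 2.9 + 3.5 + 3.1 + 5.4 + 3.9) / 7 = 25.0000 / 7 = 3.5714
UCL_R = D₄·R̄ = 1.816 × 3.5714 = 6.4857

6.49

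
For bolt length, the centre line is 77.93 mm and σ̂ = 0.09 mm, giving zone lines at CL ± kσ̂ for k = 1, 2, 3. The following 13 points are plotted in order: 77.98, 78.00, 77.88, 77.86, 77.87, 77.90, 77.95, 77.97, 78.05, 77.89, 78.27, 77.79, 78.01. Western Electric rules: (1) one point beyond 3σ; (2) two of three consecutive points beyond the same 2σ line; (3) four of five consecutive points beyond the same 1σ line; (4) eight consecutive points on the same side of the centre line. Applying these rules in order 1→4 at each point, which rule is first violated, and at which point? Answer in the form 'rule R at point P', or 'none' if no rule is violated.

rule 1 at point 11

Zone of each point (C = within 1σ̂, B = 1σ̂–2σ̂, A = 2σ̂–3σ̂, * = beyond 3σ̂; sign = side of CL): 1:+C, 2:+C, 3:-C, 4:-C, 5:-C, 6:-C, 7:+C, 8:+C, 9:+B, 10:-C, 11:+*, 12:-B, 13:+C
Rule 1 (one point beyond the 3σ limits) is satisfied at point 11.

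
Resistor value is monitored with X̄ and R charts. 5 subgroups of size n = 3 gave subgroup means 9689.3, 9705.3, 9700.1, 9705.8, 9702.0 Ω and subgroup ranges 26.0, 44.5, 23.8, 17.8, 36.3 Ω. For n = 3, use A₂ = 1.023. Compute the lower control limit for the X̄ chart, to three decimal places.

9670.137

X̄̄ = (9689.3 + 9705.3 + 9700.1 + 9705.8 + 9702.0) / 5 = 48502.5000 / 5 = 9700.5000
R̄ = (26.0 + 44.5 + 23.8 + 17.8 + 36.3) / 5 = 148.4000 / 5 = 29.6800
LCL = X̄̄ − A₂·R̄ = 9700.5000 − 1.023 × 29.6800 = 9670.1374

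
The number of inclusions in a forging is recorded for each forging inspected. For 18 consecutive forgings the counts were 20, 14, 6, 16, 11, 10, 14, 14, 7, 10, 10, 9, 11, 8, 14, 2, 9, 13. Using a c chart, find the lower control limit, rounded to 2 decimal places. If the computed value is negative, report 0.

c̄ = (20 + 14 + 6 + 16 + 11 + 10 + 14 + 14 + 7 + 10 + 10 + 9 + 11 + 8 + 14 + 2 + 9 + 13) / 18 = 198 / 18 = 11.0000
LCL = c̄ − 3√c̄ = 11.0000 − 3 × 3.3166 = 1.0501

1.05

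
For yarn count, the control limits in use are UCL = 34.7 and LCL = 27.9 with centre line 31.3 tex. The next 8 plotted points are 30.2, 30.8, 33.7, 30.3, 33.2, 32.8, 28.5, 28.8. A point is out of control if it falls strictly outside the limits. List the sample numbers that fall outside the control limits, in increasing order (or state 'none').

All 8 points lie within [27.9, 34.7].

none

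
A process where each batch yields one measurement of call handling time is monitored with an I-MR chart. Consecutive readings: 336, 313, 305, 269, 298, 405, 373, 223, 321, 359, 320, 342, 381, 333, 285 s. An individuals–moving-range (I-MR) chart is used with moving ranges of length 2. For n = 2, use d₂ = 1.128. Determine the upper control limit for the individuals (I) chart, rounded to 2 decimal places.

X̄ = (336 + 313 + 305 + 269 + 298 + 405 + 373 + 223 + 321 + 359 + 320 + 342 + 381 + 333 + 285) / 15 = 324.2000
Moving ranges: 23, 8, 36, 29, 107, 32, 150, 98, 38, 39, 22, 39, 48, 48; M̄R̄ = 717.0000 / 14 = 51.2143
UCL = X̄ + 3·M̄R̄/d₂ = 324.2000 + 3 × 51.2143 / 1.128 = 460.4082

460.41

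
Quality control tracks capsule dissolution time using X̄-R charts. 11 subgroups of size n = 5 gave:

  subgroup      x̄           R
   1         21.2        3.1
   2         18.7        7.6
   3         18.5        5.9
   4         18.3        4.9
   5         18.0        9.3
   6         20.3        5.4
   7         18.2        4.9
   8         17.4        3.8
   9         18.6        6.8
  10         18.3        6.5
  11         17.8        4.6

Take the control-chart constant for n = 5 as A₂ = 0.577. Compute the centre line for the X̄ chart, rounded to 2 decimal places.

18.66

X̄̄ = (21.2 + 18.7 + 18.5 + 18.3 + 18.0 + 20.3 + 18.2 + 17.4 + 18.6 + 18.3 + 17.8) / 11 = 205.3000 / 11 = 18.6636
CL = X̄̄ = 18.6636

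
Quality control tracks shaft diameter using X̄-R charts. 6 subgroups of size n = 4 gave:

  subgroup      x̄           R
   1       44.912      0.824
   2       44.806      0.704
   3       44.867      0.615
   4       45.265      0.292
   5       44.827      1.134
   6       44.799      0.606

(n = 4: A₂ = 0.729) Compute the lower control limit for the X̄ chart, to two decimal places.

44.41

X̄̄ = (44.912 + 44.806 + 44.867 + 45.265 + 44.827 + 44.799) / 6 = 269.4760 / 6 = 44.9127
R̄ = (0.824 + 0.704 + 0.615 + 0.292 + 1.134 + 0.606) / 6 = 4.1750 / 6 = 0.6958
LCL = X̄̄ − A₂·R̄ = 44.9127 − 0.729 × 0.6958 = 44.4054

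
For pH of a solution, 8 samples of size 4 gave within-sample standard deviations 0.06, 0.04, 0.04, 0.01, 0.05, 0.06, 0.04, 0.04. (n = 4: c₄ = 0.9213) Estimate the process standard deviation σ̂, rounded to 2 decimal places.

0.05

s̄ = (0.06 + 0.04 + 0.04 + 0.01 + 0.05 + 0.06 + 0.04 + 0.04) / 8 = 0.0425
σ̂ = s̄ / c₄ = 0.0425 / 0.9213 = 0.0461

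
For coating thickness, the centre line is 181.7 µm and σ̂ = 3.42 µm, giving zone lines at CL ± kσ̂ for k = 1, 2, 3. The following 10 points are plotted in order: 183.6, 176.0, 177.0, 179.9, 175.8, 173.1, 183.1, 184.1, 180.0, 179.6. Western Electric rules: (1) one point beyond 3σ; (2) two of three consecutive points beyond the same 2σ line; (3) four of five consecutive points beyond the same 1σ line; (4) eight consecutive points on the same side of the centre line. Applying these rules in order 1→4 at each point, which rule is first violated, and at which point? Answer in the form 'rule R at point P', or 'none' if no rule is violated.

rule 3 at point 6

Zone of each point (C = within 1σ̂, B = 1σ̂–2σ̂, A = 2σ̂–3σ̂, * = beyond 3σ̂; sign = side of CL): 1:+C, 2:-B, 3:-B, 4:-C, 5:-B, 6:-A, 7:+C, 8:+C, 9:-C, 10:-C
Rule 3 (four of five consecutive points beyond the same 1σ limit) is satisfied at point 6.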